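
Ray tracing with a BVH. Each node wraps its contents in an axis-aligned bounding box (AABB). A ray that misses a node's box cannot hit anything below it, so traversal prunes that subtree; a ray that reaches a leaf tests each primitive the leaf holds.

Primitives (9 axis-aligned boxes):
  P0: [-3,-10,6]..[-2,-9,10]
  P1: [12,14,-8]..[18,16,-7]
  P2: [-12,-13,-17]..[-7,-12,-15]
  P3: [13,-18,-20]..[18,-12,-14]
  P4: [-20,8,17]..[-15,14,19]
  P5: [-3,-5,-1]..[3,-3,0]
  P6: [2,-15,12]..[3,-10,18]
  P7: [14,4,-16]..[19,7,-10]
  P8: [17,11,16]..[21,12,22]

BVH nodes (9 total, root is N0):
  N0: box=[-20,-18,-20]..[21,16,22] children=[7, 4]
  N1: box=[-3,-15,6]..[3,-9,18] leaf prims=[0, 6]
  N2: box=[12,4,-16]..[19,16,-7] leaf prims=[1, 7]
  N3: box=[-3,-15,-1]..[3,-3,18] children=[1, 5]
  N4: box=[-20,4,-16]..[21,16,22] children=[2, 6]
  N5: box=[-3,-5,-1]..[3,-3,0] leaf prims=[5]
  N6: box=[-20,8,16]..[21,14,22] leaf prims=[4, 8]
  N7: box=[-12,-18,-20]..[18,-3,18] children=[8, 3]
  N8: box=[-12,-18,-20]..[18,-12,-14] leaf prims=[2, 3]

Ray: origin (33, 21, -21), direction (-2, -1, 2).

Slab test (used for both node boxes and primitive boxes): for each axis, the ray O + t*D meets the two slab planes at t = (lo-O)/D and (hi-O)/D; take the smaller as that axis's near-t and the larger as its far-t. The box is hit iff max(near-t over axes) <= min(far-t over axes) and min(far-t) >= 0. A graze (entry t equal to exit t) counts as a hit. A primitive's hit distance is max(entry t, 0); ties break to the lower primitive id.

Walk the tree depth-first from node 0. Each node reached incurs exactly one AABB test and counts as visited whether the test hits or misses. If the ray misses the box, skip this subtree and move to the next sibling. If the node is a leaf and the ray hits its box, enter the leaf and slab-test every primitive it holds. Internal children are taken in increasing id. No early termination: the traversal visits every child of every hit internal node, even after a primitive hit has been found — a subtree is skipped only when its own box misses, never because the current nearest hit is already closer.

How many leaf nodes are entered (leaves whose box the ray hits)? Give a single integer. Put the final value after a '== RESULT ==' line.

Traverse from the root:
N0 x:[6,53/2] y:[5,39] z:[1/2,43/2] -> hit [6,43/2], descend [4, 7]
  N4 x:[6,53/2] y:[5,17] z:[5/2,43/2] -> hit [6,17], descend [2, 6]
    N2 x:[7,21/2] y:[5,17] z:[5/2,7] -> hit [7,7] leaf, test {P1(miss), P7(miss)}
    N6 x:[6,53/2] y:[7,13] z:[37/2,43/2] -> miss, prune
  N7 x:[15/2,45/2] y:[24,39] z:[1/2,39/2] -> miss, prune

5 AABB tests over nodes [0, 4, 2, 6, 7]; 1 leaf entered; closest miss.

== RESULT ==
1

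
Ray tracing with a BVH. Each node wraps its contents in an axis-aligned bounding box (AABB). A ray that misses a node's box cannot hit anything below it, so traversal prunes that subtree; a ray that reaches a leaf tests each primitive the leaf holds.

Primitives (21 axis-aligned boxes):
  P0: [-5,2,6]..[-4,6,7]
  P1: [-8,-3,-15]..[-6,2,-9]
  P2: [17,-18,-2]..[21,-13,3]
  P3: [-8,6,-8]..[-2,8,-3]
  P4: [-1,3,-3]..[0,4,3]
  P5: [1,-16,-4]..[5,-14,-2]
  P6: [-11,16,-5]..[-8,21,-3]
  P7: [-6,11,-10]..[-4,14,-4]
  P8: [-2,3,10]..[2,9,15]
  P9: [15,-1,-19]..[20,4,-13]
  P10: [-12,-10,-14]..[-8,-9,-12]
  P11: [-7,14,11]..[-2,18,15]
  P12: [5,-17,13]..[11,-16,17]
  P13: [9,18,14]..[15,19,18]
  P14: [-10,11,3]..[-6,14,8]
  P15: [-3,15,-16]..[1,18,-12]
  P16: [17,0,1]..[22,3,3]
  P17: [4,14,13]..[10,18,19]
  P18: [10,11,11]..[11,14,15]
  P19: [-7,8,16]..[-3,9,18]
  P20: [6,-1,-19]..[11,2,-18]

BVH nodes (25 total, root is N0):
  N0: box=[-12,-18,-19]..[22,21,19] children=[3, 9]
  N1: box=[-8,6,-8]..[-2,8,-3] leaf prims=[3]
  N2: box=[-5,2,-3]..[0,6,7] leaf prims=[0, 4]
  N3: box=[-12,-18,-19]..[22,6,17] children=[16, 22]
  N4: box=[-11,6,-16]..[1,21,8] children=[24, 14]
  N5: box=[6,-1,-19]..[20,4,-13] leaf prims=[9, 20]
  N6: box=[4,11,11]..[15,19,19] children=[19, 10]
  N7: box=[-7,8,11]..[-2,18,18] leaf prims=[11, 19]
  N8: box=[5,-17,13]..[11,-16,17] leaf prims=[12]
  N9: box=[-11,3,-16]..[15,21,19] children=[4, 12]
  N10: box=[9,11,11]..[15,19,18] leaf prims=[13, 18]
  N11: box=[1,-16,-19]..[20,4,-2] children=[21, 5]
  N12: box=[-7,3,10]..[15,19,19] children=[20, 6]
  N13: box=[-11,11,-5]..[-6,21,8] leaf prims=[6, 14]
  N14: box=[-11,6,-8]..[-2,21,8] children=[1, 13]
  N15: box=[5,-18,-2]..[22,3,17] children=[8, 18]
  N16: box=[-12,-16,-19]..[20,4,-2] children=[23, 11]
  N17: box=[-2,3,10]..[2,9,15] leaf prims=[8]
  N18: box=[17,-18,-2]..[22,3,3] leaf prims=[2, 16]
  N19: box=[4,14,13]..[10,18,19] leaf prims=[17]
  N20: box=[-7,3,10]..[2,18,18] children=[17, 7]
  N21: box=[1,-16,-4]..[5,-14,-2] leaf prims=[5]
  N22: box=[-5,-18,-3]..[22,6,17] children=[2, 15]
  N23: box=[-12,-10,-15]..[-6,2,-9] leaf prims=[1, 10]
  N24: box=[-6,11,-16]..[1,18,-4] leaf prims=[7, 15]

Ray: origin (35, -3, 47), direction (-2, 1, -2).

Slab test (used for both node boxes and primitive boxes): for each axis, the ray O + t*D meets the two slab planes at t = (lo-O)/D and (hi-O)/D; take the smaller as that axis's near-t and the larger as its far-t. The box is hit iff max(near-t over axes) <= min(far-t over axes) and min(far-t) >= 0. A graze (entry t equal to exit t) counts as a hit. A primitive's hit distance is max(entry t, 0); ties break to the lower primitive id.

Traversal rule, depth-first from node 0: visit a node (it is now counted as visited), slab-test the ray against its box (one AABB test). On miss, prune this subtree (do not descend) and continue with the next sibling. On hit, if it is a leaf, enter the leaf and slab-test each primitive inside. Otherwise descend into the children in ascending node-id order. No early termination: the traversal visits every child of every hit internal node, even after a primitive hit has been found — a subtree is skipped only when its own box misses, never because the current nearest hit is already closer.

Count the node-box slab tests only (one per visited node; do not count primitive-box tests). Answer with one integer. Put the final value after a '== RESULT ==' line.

Trace the traversal:
N0 x:[13/2,47/2] y:[-15,24] z:[14,33] -> hit [14,47/2], descend [3, 9]
  N3 x:[13/2,47/2] y:[-15,9] z:[15,33] -> miss, prune
  N9 x:[10,23] y:[6,24] z:[14,63/2] -> hit [14,23], descend [4, 12]
    N4 x:[17,23] y:[9,24] z:[39/2,63/2] -> hit [39/2,23], descend [14, 24]
      N14 x:[37/2,23] y:[9,24] z:[39/2,55/2] -> hit [39/2,23], descend [1, 13]
        N1 x:[37/2,43/2] y:[9,11] z:[25,55/2] -> miss, prune
        N13 x:[41/2,23] y:[14,24] z:[39/2,26] -> hit [41/2,23] leaf, test {P6(miss), P14(miss)}
      N24 x:[17,41/2] y:[14,21] z:[51/2,63/2] -> miss, prune
    N12 x:[10,21] y:[6,22] z:[14,37/2] -> hit [14,37/2], descend [6, 20]
      N6 x:[10,31/2] y:[14,22] z:[14,18] -> hit [14,31/2], descend [10, 19]
        N10 x:[10,13] y:[14,22] z:[29/2,18] -> miss, prune
        N19 x:[25/2,31/2] y:[17,21] z:[14,17] -> miss, prune
      N20 x:[33/2,21] y:[6,21] z:[29/2,37/2] -> hit [33/2,37/2], descend [7, 17]
        N7 x:[37/2,21] y:[11,21] z:[29/2,18] -> miss, prune
        N17 x:[33/2,37/2] y:[6,12] z:[16,37/2] -> miss, prune

Visited [0, 3, 9, 4, 14, 1, 13, 24, 12, 6, 10, 19, 20, 7, 17]. Tests: 15 box, 1 leaf. Nearest: miss.

== RESULT ==
15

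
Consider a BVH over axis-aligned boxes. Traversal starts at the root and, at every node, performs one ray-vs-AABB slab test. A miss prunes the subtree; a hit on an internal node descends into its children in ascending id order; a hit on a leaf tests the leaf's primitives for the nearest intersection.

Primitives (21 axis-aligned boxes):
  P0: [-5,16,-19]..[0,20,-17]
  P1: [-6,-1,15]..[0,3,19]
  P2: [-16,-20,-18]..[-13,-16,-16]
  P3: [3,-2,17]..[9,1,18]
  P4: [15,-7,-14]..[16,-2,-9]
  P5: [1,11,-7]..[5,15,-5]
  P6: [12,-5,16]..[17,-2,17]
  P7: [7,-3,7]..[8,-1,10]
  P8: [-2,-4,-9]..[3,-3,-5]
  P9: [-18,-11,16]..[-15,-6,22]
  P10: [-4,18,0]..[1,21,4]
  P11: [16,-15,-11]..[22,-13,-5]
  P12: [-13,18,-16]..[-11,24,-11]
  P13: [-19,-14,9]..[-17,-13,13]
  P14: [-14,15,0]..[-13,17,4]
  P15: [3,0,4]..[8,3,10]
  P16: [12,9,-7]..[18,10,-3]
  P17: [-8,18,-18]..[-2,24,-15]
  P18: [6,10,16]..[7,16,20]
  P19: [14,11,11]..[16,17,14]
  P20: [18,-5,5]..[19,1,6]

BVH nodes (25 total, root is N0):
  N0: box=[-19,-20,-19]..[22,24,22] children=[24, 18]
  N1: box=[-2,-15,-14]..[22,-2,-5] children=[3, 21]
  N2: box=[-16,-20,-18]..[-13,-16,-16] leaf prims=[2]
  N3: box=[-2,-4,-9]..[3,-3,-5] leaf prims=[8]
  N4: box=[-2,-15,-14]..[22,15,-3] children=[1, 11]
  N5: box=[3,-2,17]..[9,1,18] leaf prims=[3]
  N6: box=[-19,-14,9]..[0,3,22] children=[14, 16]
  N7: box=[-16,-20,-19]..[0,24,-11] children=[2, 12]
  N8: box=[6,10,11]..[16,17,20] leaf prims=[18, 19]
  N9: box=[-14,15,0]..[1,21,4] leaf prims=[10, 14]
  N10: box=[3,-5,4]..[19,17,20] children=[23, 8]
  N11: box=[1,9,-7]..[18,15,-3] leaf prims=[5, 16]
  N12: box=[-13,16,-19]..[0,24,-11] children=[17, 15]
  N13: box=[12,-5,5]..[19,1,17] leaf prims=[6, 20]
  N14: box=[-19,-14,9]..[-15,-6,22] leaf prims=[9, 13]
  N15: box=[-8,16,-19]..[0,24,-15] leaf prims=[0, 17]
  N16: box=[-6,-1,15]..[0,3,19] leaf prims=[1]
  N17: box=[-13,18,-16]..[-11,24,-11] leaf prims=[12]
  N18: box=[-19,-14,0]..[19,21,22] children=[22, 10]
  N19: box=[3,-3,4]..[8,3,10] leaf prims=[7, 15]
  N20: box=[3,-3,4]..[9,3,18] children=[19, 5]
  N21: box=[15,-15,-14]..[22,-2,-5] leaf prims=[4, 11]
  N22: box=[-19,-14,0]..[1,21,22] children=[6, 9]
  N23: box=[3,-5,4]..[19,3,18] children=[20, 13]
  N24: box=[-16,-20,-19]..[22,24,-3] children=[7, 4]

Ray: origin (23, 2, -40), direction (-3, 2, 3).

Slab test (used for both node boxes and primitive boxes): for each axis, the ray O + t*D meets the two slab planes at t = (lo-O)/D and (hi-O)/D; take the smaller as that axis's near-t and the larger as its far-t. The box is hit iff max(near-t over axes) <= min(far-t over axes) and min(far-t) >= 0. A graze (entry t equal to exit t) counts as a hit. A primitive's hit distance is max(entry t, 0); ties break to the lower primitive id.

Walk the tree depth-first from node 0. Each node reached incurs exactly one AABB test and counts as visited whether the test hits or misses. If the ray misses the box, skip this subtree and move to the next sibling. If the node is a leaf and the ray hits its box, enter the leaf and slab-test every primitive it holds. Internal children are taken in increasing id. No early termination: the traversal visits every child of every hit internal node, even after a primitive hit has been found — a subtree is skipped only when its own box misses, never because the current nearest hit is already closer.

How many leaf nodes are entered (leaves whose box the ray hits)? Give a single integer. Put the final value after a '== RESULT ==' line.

Traverse from the root:
N0 x:[1/3,14] y:[-11,11] z:[7,62/3] -> hit [7,11], descend [18, 24]
  N18 x:[4/3,14] y:[-8,19/2] z:[40/3,62/3] -> miss, prune
  N24 x:[1/3,13] y:[-11,11] z:[7,37/3] -> hit [7,11], descend [4, 7]
    N4 x:[1/3,25/3] y:[-17/2,13/2] z:[26/3,37/3] -> miss, prune
    N7 x:[23/3,13] y:[-11,11] z:[7,29/3] -> hit [23/3,29/3], descend [2, 12]
      N2 x:[12,13] y:[-11,-9] z:[22/3,8] -> miss, prune
      N12 x:[23/3,12] y:[7,11] z:[7,29/3] -> hit [23/3,29/3], descend [15, 17]
        N15 x:[23/3,31/3] y:[7,11] z:[7,25/3] -> hit [23/3,25/3] leaf, test {P0@t=23/3, P17@t=25/3}
        N17 x:[34/3,12] y:[8,11] z:[8,29/3] -> miss, prune

9 AABB tests over nodes [0, 18, 24, 4, 7, 2, 12, 15, 17]; 1 leaf entered; closest P0.

== RESULT ==
1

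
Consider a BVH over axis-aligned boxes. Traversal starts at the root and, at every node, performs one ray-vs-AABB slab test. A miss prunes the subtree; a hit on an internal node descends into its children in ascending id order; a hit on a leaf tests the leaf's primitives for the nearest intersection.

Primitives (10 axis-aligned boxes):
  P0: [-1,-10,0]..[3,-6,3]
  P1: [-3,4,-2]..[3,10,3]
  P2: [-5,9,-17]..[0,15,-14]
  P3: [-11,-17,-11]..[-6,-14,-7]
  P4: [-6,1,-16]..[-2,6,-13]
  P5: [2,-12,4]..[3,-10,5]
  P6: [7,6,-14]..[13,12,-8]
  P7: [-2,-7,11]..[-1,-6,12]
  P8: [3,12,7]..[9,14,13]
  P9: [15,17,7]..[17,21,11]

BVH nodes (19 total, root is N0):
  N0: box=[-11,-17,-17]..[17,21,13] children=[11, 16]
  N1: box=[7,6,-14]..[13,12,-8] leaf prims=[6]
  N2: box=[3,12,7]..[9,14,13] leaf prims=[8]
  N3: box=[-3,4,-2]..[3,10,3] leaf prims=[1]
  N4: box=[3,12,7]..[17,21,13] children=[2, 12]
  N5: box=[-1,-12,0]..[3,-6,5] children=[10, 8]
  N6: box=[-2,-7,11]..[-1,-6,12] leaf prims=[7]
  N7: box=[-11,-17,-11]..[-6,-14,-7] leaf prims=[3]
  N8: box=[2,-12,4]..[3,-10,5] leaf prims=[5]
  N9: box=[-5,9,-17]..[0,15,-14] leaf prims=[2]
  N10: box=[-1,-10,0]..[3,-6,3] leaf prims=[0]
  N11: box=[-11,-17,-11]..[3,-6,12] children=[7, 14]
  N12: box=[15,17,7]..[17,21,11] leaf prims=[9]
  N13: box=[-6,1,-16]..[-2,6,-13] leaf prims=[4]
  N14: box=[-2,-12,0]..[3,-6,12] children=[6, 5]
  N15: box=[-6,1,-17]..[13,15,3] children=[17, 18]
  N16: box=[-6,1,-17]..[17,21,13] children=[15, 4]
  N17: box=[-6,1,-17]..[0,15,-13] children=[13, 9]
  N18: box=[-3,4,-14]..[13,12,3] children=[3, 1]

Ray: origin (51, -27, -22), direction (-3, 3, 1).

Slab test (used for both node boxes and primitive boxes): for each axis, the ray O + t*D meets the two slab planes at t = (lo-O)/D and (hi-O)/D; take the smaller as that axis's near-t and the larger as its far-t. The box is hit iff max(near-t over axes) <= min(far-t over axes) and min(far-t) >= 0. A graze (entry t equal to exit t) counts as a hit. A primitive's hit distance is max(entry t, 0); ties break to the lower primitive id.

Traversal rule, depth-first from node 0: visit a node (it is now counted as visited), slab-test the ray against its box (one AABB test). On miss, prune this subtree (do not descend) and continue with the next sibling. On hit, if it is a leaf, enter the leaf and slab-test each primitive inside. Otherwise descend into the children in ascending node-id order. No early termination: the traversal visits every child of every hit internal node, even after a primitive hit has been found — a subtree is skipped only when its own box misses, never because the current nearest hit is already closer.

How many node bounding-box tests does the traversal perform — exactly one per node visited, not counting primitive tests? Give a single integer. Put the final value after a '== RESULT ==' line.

Trace the traversal:
N0 x:[34/3,62/3] y:[10/3,16] z:[5,35] -> hit [34/3,16], descend [11, 16]
  N11 x:[16,62/3] y:[10/3,7] z:[11,34] -> miss, prune
  N16 x:[34/3,19] y:[28/3,16] z:[5,35] -> hit [34/3,16], descend [4, 15]
    N4 x:[34/3,16] y:[13,16] z:[29,35] -> miss, prune
    N15 x:[38/3,19] y:[28/3,14] z:[5,25] -> hit [38/3,14], descend [17, 18]
      N17 x:[17,19] y:[28/3,14] z:[5,9] -> miss, prune
      N18 x:[38/3,18] y:[31/3,13] z:[8,25] -> hit [38/3,13], descend [1, 3]
        N1 x:[38/3,44/3] y:[11,13] z:[8,14] -> hit [38/3,13] leaf, test {P6@t=38/3}
        N3 x:[16,18] y:[31/3,37/3] z:[20,25] -> miss, prune

Summary -> nodes [0, 11, 16, 4, 15, 17, 18, 1, 3]; box-tests=9; leaf-entries=1; first=P6

== RESULT ==
9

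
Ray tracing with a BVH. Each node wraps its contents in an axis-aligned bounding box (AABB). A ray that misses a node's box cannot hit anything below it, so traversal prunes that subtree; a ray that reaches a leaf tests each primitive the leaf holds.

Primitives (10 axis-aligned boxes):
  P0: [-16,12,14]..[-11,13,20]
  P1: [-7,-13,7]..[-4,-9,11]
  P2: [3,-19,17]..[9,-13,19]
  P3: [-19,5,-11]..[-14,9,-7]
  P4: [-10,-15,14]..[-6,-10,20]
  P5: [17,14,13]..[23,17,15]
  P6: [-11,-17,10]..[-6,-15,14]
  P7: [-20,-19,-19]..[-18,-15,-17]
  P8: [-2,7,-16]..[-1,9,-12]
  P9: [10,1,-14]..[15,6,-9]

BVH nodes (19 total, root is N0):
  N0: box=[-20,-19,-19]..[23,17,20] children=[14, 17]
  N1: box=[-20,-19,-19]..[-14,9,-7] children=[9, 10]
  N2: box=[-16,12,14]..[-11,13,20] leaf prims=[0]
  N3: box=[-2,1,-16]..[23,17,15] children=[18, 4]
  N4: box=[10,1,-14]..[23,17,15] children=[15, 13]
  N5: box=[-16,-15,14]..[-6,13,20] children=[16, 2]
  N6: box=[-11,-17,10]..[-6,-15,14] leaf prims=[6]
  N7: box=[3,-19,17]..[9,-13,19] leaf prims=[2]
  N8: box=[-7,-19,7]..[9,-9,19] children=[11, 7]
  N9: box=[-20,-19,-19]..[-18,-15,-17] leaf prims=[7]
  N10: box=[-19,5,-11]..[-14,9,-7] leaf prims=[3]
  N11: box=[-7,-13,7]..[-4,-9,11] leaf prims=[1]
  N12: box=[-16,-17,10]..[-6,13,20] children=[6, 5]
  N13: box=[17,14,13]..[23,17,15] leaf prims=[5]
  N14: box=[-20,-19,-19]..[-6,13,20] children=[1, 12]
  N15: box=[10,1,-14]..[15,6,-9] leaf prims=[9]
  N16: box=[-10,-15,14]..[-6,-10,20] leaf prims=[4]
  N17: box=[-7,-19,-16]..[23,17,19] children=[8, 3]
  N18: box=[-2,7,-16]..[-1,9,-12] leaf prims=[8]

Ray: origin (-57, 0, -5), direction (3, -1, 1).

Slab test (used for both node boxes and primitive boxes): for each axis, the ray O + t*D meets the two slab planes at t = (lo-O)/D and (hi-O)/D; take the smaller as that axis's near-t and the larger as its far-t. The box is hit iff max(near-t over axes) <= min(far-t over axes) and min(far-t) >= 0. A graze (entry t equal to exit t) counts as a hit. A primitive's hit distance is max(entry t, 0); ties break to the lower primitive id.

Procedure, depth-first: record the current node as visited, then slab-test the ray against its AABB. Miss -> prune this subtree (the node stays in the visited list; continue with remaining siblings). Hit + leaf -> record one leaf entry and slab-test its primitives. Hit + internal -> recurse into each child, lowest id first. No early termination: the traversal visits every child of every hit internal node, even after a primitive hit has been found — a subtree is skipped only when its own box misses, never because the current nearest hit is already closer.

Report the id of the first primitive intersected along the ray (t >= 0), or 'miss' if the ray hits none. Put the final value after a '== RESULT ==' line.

Traverse from the root:
N0 x:[37/3,80/3] y:[-17,19] z:[-14,25] -> hit [37/3,19], descend [14, 17]
  N14 x:[37/3,17] y:[-13,19] z:[-14,25] -> hit [37/3,17], descend [1, 12]
    N1 x:[37/3,43/3] y:[-9,19] z:[-14,-2] -> miss, prune
    N12 x:[41/3,17] y:[-13,17] z:[15,25] -> hit [15,17], descend [5, 6]
      N5 x:[41/3,17] y:[-13,15] z:[19,25] -> miss, prune
      N6 x:[46/3,17] y:[15,17] z:[15,19] -> hit [46/3,17] leaf, test {P6@t=46/3}
  N17 x:[50/3,80/3] y:[-17,19] z:[-11,24] -> hit [50/3,19], descend [3, 8]
    N3 x:[55/3,80/3] y:[-17,-1] z:[-11,20] -> miss, prune
    N8 x:[50/3,22] y:[9,19] z:[12,24] -> hit [50/3,19], descend [7, 11]
      N7 x:[20,22] y:[13,19] z:[22,24] -> miss, prune
      N11 x:[50/3,53/3] y:[9,13] z:[12,16] -> miss, prune

11 AABB tests over nodes [0, 14, 1, 12, 5, 6, 17, 3, 8, 7, 11]; 1 leaf entered; closest P6.

== RESULT ==
6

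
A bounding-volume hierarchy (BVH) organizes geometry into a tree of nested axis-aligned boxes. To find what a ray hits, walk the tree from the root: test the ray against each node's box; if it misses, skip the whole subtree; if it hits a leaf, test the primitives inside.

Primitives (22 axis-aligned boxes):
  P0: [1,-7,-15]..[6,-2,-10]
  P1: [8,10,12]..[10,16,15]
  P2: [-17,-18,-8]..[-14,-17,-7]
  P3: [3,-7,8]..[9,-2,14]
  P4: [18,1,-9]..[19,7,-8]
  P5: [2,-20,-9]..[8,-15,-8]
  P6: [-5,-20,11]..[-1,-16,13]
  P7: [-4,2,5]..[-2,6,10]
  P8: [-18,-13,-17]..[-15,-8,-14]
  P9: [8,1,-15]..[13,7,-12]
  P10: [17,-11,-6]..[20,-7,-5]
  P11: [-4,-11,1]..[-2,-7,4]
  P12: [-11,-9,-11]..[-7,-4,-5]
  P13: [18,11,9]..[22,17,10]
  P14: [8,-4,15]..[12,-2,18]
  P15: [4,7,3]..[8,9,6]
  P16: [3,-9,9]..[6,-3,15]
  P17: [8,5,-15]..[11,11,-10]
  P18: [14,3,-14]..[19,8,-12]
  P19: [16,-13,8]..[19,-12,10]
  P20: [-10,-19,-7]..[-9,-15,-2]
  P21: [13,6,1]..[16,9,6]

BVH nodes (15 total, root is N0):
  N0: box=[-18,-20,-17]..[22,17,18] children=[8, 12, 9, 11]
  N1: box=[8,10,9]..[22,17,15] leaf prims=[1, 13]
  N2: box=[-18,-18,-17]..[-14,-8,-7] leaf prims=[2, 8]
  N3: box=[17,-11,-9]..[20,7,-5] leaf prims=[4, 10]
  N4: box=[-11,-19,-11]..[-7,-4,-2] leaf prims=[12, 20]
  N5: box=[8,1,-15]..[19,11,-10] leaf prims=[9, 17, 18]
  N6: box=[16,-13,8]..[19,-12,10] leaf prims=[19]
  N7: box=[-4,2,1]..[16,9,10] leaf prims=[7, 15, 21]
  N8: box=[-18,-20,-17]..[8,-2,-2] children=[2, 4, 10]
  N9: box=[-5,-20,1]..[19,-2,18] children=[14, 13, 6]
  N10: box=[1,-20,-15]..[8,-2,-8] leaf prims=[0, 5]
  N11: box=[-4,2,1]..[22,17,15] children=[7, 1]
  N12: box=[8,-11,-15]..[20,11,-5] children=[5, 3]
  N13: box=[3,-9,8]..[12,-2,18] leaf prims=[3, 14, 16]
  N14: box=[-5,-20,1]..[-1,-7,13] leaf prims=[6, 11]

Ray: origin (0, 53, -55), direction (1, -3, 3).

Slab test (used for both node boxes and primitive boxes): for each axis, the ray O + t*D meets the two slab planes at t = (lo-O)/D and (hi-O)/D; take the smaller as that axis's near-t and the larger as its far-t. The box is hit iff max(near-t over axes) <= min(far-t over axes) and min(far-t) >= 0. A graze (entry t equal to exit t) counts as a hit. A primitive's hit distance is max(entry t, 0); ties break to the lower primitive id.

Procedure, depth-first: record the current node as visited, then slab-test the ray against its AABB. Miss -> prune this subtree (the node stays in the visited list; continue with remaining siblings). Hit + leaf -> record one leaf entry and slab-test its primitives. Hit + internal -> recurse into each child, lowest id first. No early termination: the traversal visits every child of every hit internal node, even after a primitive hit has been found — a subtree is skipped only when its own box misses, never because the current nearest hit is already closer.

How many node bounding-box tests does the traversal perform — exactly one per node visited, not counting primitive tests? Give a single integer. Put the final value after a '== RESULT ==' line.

Traverse from the root:
N0 x:[-18,22] y:[12,73/3] z:[38/3,73/3] -> hit [38/3,22], descend [8, 9, 11, 12]
  N8 x:[-18,8] y:[55/3,73/3] z:[38/3,53/3] -> miss, prune
  N9 x:[-5,19] y:[55/3,73/3] z:[56/3,73/3] -> hit [56/3,19], descend [6, 13, 14]
    N6 x:[16,19] y:[65/3,22] z:[21,65/3] -> miss, prune
    N13 x:[3,12] y:[55/3,62/3] z:[21,73/3] -> miss, prune
    N14 x:[-5,-1] y:[20,73/3] z:[56/3,68/3] -> miss, prune
  N11 x:[-4,22] y:[12,17] z:[56/3,70/3] -> miss, prune
  N12 x:[8,20] y:[14,64/3] z:[40/3,50/3] -> hit [14,50/3], descend [3, 5]
    N3 x:[17,20] y:[46/3,64/3] z:[46/3,50/3] -> miss, prune
    N5 x:[8,19] y:[14,52/3] z:[40/3,15] -> hit [14,15] leaf, test {P9(miss), P17(miss), P18(miss)}

10 AABB tests over nodes [0, 8, 9, 6, 13, 14, 11, 12, 3, 5]; 1 leaf entered; closest miss.

== RESULT ==
10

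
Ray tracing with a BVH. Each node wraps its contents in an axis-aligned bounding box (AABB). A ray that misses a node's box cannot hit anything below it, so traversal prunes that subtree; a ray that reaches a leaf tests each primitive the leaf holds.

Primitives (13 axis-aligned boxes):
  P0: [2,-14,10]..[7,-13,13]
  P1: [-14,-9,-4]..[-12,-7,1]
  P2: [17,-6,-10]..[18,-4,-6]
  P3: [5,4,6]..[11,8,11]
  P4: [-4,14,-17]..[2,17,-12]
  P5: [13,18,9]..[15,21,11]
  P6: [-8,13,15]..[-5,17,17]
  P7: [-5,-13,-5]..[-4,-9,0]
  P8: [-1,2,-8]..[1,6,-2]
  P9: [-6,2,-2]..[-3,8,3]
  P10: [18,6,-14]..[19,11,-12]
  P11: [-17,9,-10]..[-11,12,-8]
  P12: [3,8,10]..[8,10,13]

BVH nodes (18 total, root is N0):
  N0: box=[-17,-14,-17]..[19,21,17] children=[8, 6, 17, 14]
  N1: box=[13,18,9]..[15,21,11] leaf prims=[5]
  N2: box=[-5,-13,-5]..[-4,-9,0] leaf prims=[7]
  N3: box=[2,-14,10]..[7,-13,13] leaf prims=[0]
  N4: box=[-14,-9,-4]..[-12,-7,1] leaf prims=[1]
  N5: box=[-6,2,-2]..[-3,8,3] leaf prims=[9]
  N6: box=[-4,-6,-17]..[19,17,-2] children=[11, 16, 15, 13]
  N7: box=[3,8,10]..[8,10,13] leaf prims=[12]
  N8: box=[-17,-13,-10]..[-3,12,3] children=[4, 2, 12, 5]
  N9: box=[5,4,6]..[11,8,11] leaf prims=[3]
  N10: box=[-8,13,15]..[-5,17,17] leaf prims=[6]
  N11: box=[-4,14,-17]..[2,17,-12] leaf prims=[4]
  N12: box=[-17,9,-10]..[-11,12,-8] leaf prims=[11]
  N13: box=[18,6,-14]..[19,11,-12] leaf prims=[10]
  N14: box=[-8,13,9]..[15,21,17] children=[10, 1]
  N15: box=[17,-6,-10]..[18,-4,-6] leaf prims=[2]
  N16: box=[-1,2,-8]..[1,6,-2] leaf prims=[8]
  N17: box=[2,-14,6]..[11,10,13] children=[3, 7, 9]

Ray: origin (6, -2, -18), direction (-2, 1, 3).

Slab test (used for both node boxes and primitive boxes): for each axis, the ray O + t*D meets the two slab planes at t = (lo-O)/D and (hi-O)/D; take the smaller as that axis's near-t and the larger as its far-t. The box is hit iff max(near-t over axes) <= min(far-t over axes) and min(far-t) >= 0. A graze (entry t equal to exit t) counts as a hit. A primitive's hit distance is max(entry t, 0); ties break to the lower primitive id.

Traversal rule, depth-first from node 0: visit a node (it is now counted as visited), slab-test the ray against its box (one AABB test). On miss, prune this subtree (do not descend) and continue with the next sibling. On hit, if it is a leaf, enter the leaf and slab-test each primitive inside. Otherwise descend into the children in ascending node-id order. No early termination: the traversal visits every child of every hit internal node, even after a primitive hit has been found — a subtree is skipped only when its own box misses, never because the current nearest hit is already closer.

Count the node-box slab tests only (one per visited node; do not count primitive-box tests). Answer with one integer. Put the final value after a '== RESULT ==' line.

Walk:
N0 x:[-13/2,23/2] y:[-12,23] z:[1/3,35/3] -> hit [1/3,23/2], descend [6, 8, 14, 17]
  N6 x:[-13/2,5] y:[-4,19] z:[1/3,16/3] -> hit [1/3,5], descend [11, 13, 15, 16]
    N11 x:[2,5] y:[16,19] z:[1/3,2] -> miss, prune
    N13 x:[-13/2,-6] y:[8,13] z:[4/3,2] -> miss, prune
    N15 x:[-6,-11/2] y:[-4,-2] z:[8/3,4] -> miss, prune
    N16 x:[5/2,7/2] y:[4,8] z:[10/3,16/3] -> miss, prune
  N8 x:[9/2,23/2] y:[-11,14] z:[8/3,7] -> hit [9/2,7], descend [2, 4, 5, 12]
    N2 x:[5,11/2] y:[-11,-7] z:[13/3,6] -> miss, prune
    N4 x:[9,10] y:[-7,-5] z:[14/3,19/3] -> miss, prune
    N5 x:[9/2,6] y:[4,10] z:[16/3,7] -> hit [16/3,6] leaf, test {P9@t=16/3}
    N12 x:[17/2,23/2] y:[11,14] z:[8/3,10/3] -> miss, prune
  N14 x:[-9/2,7] y:[15,23] z:[9,35/3] -> miss, prune
  N17 x:[-5/2,2] y:[-12,12] z:[8,31/3] -> miss, prune

order=[0, 6, 11, 13, 15, 16, 8, 2, 4, 5, 12, 14, 17]  |boxes|=13  |leaves|=1  hit=P9

== RESULT ==
13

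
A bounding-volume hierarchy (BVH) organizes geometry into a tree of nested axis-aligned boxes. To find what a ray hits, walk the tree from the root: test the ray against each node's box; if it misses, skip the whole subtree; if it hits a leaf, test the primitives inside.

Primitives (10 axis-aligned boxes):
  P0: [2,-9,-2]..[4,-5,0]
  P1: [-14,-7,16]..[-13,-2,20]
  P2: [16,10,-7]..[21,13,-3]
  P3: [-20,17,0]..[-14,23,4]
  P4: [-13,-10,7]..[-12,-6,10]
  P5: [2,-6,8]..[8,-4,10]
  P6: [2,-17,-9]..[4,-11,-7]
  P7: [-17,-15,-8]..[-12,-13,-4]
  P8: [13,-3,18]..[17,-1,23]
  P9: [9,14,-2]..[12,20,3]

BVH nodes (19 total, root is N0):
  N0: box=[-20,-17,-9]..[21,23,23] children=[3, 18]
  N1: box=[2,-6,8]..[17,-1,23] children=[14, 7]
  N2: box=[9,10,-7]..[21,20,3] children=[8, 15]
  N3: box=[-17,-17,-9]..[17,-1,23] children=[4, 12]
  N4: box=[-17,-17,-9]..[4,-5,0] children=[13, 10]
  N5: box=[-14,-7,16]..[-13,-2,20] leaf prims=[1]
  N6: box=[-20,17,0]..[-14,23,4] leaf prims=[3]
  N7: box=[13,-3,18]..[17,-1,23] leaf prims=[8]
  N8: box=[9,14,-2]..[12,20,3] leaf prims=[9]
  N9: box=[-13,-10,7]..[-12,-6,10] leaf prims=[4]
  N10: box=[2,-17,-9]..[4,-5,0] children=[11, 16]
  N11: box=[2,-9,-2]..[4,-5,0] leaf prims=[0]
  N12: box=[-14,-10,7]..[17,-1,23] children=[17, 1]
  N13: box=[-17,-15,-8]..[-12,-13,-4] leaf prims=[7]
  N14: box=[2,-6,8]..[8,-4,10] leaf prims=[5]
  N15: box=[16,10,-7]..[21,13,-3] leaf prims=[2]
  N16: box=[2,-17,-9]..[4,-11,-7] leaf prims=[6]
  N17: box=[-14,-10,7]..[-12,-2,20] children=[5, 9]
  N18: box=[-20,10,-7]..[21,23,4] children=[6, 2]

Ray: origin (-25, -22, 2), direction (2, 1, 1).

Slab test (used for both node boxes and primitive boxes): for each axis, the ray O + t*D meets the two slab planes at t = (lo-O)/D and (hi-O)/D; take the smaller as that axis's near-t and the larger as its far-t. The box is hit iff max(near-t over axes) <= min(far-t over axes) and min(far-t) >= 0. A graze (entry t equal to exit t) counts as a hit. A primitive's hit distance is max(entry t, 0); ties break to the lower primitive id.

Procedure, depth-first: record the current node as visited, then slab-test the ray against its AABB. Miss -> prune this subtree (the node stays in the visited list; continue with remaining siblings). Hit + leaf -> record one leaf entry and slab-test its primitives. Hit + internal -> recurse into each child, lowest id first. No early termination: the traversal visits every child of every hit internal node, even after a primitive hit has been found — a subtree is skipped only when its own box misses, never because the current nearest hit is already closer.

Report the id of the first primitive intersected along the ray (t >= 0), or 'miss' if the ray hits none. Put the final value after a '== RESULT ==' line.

Walk:
N0 x:[5/2,23] y:[5,45] z:[-11,21] -> hit [5,21], descend [3, 18]
  N3 x:[4,21] y:[5,21] z:[-11,21] -> hit [5,21], descend [4, 12]
    N4 x:[4,29/2] y:[5,17] z:[-11,-2] -> miss, prune
    N12 x:[11/2,21] y:[12,21] z:[5,21] -> hit [12,21], descend [1, 17]
      N1 x:[27/2,21] y:[16,21] z:[6,21] -> hit [16,21], descend [7, 14]
        N7 x:[19,21] y:[19,21] z:[16,21] -> hit [19,21] leaf, test {P8@t=19}
        N14 x:[27/2,33/2] y:[16,18] z:[6,8] -> miss, prune
      N17 x:[11/2,13/2] y:[12,20] z:[5,18] -> miss, prune
  N18 x:[5/2,23] y:[32,45] z:[-9,2] -> miss, prune

Visited [0, 3, 4, 12, 1, 7, 14, 17, 18]. Tests: 9 box, 1 leaf. Nearest: P8.

== RESULT ==
8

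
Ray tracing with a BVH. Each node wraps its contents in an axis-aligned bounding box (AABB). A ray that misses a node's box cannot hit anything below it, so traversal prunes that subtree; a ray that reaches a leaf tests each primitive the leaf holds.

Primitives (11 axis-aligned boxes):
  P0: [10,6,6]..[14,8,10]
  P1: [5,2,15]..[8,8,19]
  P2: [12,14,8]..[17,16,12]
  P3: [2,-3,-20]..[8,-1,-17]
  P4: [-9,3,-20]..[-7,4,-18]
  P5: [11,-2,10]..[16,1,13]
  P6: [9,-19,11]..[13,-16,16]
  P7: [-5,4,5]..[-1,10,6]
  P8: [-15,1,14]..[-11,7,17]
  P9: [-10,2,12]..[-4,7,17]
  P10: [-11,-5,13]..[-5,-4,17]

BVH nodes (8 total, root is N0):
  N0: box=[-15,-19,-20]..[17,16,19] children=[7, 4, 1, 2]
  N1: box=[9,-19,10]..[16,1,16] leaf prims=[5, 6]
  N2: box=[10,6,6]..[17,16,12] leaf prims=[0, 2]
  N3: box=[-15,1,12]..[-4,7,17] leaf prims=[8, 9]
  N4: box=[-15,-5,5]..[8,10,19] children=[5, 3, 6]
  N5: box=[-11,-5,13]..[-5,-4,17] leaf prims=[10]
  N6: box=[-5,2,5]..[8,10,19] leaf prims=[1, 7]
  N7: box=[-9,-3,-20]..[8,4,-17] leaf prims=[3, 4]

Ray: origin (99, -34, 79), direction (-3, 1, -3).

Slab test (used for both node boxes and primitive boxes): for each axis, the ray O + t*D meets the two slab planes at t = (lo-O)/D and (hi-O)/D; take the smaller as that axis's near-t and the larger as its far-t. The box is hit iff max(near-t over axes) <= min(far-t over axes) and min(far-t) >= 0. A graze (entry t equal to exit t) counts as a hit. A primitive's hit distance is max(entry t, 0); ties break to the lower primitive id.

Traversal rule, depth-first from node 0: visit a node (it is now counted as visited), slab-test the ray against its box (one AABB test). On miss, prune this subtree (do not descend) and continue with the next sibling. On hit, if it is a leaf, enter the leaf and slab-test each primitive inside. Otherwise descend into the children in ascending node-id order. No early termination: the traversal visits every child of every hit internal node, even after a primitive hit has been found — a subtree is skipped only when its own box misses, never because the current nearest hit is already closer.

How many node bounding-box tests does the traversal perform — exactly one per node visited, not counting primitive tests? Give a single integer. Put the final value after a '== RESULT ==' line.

Trace the traversal:
N0 x:[82/3,38] y:[15,50] z:[20,33] -> hit [82/3,33], descend [1, 2, 4, 7]
  N1 x:[83/3,30] y:[15,35] z:[21,23] -> miss, prune
  N2 x:[82/3,89/3] y:[40,50] z:[67/3,73/3] -> miss, prune
  N4 x:[91/3,38] y:[29,44] z:[20,74/3] -> miss, prune
  N7 x:[91/3,36] y:[31,38] z:[32,33] -> hit [32,33] leaf, test {P3@t=32, P4(miss)}

5 AABB tests over nodes [0, 1, 2, 4, 7]; 1 leaf entered; closest P3.

== RESULT ==
5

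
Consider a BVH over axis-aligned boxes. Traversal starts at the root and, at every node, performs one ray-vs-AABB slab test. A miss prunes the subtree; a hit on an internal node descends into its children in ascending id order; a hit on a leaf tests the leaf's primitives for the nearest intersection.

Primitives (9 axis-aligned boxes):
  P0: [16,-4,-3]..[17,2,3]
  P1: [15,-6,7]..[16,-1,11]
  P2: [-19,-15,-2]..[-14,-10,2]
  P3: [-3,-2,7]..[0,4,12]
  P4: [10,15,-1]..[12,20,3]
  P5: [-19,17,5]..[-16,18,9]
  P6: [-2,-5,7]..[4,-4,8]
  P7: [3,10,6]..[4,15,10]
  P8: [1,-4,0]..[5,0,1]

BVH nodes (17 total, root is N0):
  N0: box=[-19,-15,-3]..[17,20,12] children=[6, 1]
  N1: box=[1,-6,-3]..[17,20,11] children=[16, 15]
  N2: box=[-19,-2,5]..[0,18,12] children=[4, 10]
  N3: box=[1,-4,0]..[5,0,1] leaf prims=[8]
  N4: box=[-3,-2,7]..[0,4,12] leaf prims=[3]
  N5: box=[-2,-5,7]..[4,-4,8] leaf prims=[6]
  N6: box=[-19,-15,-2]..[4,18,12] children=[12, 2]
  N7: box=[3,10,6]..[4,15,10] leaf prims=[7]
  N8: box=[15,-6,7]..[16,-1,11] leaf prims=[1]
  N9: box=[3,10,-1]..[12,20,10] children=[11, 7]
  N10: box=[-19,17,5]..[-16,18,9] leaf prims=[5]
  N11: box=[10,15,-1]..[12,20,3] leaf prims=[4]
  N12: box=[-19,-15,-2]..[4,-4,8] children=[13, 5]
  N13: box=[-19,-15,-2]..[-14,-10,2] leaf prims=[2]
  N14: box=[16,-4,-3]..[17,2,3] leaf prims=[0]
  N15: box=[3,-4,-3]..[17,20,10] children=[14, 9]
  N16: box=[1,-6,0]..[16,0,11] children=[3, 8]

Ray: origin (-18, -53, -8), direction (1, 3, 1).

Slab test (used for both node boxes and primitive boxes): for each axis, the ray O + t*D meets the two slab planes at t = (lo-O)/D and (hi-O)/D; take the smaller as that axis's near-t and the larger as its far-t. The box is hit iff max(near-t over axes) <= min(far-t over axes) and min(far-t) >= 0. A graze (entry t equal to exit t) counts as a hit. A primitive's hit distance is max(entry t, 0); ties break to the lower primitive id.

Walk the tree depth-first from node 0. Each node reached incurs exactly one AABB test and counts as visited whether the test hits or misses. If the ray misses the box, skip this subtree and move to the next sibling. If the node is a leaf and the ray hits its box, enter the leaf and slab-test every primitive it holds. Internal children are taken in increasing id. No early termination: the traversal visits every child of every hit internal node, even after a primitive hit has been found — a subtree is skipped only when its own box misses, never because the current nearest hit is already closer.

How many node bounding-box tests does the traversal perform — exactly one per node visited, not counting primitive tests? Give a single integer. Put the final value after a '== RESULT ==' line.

Walk:
N0 x:[-1,35] y:[38/3,73/3] z:[5,20] -> hit [38/3,20], descend [1, 6]
  N1 x:[19,35] y:[47/3,73/3] z:[5,19] -> hit [19,19], descend [15, 16]
    N15 x:[21,35] y:[49/3,73/3] z:[5,18] -> miss, prune
    N16 x:[19,34] y:[47/3,53/3] z:[8,19] -> miss, prune
  N6 x:[-1,22] y:[38/3,71/3] z:[6,20] -> hit [38/3,20], descend [2, 12]
    N2 x:[-1,18] y:[17,71/3] z:[13,20] -> hit [17,18], descend [4, 10]
      N4 x:[15,18] y:[17,19] z:[15,20] -> hit [17,18] leaf, test {P3@t=17}
      N10 x:[-1,2] y:[70/3,71/3] z:[13,17] -> miss, prune
    N12 x:[-1,22] y:[38/3,49/3] z:[6,16] -> hit [38/3,16], descend [5, 13]
      N5 x:[16,22] y:[16,49/3] z:[15,16] -> hit [16,16] leaf, test {P6@t=16}
      N13 x:[-1,4] y:[38/3,43/3] z:[6,10] -> miss, prune

Summary -> nodes [0, 1, 15, 16, 6, 2, 4, 10, 12, 5, 13]; box-tests=11; leaf-entries=2; first=P6

== RESULT ==
11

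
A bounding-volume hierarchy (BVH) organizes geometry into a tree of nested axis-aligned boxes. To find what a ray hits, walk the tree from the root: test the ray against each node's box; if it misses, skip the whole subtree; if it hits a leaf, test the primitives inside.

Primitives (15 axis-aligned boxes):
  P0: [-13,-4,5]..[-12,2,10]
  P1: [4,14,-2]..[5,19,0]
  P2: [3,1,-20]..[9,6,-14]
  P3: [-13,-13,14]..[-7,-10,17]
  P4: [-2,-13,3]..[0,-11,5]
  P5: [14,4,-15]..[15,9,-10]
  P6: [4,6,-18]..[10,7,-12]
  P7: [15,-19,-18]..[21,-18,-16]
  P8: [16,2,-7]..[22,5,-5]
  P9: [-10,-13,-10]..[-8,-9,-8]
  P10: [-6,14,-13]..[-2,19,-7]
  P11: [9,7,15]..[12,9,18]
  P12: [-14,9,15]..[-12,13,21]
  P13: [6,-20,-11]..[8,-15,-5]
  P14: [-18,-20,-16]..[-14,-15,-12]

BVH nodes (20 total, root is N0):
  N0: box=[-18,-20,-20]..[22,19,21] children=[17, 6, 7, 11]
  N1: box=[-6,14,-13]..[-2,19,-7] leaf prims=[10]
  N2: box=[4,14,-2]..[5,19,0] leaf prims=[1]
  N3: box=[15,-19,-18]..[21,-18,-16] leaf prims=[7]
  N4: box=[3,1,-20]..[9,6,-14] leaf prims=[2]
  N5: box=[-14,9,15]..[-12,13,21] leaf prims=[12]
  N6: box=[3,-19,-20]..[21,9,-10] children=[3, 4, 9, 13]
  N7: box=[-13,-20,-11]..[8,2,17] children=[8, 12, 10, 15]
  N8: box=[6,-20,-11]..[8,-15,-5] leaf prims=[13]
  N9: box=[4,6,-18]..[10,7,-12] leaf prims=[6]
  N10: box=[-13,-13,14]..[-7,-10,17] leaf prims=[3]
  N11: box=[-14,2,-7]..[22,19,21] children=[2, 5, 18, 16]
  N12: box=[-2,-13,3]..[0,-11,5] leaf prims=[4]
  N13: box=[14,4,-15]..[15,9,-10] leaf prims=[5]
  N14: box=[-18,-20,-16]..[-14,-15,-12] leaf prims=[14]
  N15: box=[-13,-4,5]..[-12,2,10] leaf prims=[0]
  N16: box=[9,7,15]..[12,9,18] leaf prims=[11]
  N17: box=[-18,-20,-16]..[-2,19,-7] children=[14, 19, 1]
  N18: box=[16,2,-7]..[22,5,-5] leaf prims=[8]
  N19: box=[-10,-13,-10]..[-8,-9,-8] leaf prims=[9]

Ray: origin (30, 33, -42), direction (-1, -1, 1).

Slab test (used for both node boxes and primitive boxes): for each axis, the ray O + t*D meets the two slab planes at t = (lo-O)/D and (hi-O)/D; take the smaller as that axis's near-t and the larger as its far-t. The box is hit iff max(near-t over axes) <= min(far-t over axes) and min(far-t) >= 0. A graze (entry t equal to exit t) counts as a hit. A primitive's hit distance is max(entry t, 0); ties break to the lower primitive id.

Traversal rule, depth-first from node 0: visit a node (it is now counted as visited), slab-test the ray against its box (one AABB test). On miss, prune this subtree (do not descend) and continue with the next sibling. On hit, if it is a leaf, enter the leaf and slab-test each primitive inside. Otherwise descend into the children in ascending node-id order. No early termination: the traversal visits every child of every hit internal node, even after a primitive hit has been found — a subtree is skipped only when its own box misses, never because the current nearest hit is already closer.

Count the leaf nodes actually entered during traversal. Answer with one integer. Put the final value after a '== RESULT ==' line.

Walk:
N0 x:[8,48] y:[14,53] z:[22,63] -> hit [22,48], descend [6, 7, 11, 17]
  N6 x:[9,27] y:[24,52] z:[22,32] -> hit [24,27], descend [3, 4, 9, 13]
    N3 x:[9,15] y:[51,52] z:[24,26] -> miss, prune
    N4 x:[21,27] y:[27,32] z:[22,28] -> hit [27,27] leaf, test {P2@t=27}
    N9 x:[20,26] y:[26,27] z:[24,30] -> hit [26,26] leaf, test {P6@t=26}
    N13 x:[15,16] y:[24,29] z:[27,32] -> miss, prune
  N7 x:[22,43] y:[31,53] z:[31,59] -> hit [31,43], descend [8, 10, 12, 15]
    N8 x:[22,24] y:[48,53] z:[31,37] -> miss, prune
    N10 x:[37,43] y:[43,46] z:[56,59] -> miss, prune
    N12 x:[30,32] y:[44,46] z:[45,47] -> miss, prune
    N15 x:[42,43] y:[31,37] z:[47,52] -> miss, prune
  N11 x:[8,44] y:[14,31] z:[35,63] -> miss, prune
  N17 x:[32,48] y:[14,53] z:[26,35] -> hit [32,35], descend [1, 14, 19]
    N1 x:[32,36] y:[14,19] z:[29,35] -> miss, prune
    N14 x:[44,48] y:[48,53] z:[26,30] -> miss, prune
    N19 x:[38,40] y:[42,46] z:[32,34] -> miss, prune

Summary -> nodes [0, 6, 3, 4, 9, 13, 7, 8, 10, 12, 15, 11, 17, 1, 14, 19]; box-tests=16; leaf-entries=2; first=P6

== RESULT ==
2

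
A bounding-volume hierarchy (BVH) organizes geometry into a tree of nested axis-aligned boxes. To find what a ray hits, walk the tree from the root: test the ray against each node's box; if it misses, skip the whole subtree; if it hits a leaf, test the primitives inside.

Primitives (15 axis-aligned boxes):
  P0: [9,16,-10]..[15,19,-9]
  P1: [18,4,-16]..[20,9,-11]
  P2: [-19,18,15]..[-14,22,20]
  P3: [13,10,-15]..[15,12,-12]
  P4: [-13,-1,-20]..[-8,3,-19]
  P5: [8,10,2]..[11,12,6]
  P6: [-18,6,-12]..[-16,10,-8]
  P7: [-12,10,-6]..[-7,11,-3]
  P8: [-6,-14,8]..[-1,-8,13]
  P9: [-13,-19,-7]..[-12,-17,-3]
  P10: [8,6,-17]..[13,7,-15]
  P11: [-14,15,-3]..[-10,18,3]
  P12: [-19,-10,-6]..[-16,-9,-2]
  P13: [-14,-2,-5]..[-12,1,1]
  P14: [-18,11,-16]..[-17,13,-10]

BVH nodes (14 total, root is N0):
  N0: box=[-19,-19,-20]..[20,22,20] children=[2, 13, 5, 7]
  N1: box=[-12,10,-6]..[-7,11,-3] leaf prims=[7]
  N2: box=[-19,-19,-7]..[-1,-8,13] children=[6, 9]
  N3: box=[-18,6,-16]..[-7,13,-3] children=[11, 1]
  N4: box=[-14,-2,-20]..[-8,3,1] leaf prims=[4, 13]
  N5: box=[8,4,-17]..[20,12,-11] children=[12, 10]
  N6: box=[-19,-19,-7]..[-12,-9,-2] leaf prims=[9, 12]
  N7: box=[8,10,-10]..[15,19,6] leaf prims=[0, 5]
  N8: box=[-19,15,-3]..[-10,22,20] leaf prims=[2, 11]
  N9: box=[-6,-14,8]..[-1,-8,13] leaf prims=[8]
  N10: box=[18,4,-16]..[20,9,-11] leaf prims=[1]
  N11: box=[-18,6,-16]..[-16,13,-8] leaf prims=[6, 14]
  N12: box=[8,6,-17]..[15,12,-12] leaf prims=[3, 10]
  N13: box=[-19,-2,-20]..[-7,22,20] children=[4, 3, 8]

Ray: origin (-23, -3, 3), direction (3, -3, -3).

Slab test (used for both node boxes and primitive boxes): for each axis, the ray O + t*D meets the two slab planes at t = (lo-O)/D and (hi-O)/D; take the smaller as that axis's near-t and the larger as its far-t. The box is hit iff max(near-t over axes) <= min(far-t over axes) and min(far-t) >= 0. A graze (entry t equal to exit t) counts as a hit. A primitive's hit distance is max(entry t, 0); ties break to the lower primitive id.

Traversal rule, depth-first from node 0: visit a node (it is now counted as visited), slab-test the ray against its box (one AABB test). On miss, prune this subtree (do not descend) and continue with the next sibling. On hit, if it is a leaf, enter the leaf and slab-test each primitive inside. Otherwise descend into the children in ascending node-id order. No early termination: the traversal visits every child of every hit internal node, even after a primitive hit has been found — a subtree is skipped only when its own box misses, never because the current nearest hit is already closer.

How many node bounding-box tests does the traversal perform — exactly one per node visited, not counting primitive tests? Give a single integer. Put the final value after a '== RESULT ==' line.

Walk:
N0 x:[4/3,43/3] y:[-25/3,16/3] z:[-17/3,23/3] -> hit [4/3,16/3], descend [2, 5, 7, 13]
  N2 x:[4/3,22/3] y:[5/3,16/3] z:[-10/3,10/3] -> hit [5/3,10/3], descend [6, 9]
    N6 x:[4/3,11/3] y:[2,16/3] z:[5/3,10/3] -> hit [2,10/3] leaf, test {P9(miss), P12@t=2}
    N9 x:[17/3,22/3] y:[5/3,11/3] z:[-10/3,-5/3] -> miss, prune
  N5 x:[31/3,43/3] y:[-5,-7/3] z:[14/3,20/3] -> miss, prune
  N7 x:[31/3,38/3] y:[-22/3,-13/3] z:[-1,13/3] -> miss, prune
  N13 x:[4/3,16/3] y:[-25/3,-1/3] z:[-17/3,23/3] -> miss, prune

Summary -> nodes [0, 2, 6, 9, 5, 7, 13]; box-tests=7; leaf-entries=1; first=P12

== RESULT ==
7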